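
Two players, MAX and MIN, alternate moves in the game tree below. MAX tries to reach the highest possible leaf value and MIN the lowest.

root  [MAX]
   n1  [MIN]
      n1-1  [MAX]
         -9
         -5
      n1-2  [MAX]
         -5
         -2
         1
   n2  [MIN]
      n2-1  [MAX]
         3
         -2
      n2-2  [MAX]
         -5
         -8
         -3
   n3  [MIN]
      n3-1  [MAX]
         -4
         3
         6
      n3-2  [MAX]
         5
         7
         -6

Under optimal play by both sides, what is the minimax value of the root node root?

6

n1-1 (MAX): max(-9, -5) = -5
n1-2 (MAX): max(-5, -2, 1) = 1
n1 (MIN): min(-5, 1) = -5
n2-1 (MAX): max(3, -2) = 3
n2-2 (MAX): max(-5, -8, -3) = -3
n2 (MIN): min(3, -3) = -3
n3-1 (MAX): max(-4, 3, 6) = 6
n3-2 (MAX): max(5, 7, -6) = 7
n3 (MIN): min(6, 7) = 6
root (MAX): max(-5, -3, 6) = 6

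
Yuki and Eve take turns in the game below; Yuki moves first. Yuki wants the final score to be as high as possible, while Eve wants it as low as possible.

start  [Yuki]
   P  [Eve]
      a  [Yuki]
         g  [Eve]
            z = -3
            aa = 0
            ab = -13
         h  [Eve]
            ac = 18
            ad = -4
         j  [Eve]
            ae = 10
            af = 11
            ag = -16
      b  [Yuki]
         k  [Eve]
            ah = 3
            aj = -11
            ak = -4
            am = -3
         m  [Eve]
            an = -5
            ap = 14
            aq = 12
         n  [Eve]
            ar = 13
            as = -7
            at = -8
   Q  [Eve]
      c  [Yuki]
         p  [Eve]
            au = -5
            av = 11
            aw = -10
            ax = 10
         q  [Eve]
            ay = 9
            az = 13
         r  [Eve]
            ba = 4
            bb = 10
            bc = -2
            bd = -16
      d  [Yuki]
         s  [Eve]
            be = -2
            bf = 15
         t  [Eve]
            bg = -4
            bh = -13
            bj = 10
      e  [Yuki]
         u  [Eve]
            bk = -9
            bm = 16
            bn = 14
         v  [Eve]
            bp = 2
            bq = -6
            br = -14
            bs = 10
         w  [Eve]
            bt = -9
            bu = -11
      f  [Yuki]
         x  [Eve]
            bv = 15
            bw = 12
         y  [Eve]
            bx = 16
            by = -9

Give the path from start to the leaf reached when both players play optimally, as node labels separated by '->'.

start -> P -> b -> m -> an

g (Eve): min(-3, 0, -13) = -13
h (Eve): min(18, -4) = -4
j (Eve): min(10, 11, -16) = -16
a (Yuki): max(-13, -4, -16) = -4
k (Eve): min(3, -11, -4, -3) = -11
m (Eve): min(-5, 14, 12) = -5
n (Eve): min(13, -7, -8) = -8
b (Yuki): max(-11, -5, -8) = -5
P (Eve): min(-4, -5) = -5
p (Eve): min(-5, 11, -10, 10) = -10
q (Eve): min(9, 13) = 9
r (Eve): min(4, 10, -2, -16) = -16
c (Yuki): max(-10, 9, -16) = 9
s (Eve): min(-2, 15) = -2
t (Eve): min(-4, -13, 10) = -13
d (Yuki): max(-2, -13) = -2
u (Eve): min(-9, 16, 14) = -9
v (Eve): min(2, -6, -14, 10) = -14
w (Eve): min(-9, -11) = -11
e (Yuki): max(-9, -14, -11) = -9
x (Eve): min(15, 12) = 12
y (Eve): min(16, -9) = -9
f (Yuki): max(12, -9) = 12
Q (Eve): min(9, -2, -9, 12) = -9
start (Yuki): max(-5, -9) = -5
At start, Yuki picks P (highest: -5).
At P, Eve picks b (lowest: -5).
At b, Yuki picks m (highest: -5).
At m, Eve picks an (lowest: -5).
Terminal value -5.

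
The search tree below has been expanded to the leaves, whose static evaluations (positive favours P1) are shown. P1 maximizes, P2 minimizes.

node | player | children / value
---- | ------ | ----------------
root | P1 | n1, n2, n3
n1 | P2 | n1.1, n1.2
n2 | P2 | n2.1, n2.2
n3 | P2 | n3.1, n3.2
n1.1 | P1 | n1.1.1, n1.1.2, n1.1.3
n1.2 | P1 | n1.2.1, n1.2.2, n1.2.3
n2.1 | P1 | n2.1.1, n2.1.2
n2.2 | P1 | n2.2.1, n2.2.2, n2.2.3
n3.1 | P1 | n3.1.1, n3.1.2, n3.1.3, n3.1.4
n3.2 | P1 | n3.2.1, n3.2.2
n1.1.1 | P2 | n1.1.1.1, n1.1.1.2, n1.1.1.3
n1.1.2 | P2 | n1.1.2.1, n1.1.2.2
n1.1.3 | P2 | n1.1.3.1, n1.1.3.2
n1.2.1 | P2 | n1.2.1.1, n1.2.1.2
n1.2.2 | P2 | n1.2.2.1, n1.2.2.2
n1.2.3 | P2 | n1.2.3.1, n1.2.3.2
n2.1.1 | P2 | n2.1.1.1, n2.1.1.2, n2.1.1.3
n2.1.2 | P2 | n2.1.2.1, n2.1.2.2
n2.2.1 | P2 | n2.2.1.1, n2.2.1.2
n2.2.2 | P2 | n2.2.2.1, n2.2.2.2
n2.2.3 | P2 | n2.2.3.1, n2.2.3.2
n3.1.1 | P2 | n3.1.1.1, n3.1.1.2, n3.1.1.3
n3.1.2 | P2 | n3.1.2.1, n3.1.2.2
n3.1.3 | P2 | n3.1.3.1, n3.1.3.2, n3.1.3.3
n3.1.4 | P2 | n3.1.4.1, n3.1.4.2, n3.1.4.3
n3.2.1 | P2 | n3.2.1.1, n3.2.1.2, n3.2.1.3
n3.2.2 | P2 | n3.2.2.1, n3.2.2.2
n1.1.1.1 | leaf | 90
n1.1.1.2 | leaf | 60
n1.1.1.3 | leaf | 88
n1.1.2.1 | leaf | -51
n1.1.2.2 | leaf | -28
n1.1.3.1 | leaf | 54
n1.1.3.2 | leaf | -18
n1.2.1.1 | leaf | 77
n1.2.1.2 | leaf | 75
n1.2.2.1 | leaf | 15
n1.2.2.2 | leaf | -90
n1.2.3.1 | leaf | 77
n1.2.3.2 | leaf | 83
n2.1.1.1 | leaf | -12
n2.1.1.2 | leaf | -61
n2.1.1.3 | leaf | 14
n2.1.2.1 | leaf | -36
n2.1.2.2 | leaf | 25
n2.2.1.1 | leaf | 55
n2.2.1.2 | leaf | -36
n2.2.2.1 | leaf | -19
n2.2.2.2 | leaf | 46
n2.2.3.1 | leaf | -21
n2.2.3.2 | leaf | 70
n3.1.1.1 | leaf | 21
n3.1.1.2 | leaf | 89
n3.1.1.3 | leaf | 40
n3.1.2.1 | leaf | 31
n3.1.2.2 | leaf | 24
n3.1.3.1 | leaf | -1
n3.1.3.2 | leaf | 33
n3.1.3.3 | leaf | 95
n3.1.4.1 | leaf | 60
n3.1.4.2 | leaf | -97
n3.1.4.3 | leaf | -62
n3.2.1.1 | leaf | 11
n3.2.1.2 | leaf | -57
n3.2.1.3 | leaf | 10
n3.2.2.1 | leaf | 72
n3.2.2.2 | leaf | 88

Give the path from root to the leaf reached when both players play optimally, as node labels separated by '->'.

root -> n1 -> n1.1 -> n1.1.1 -> n1.1.1.2

n1.1.1 (P2): min(90, 60, 88) = 60
n1.1.2 (P2): min(-51, -28) = -51
n1.1.3 (P2): min(54, -18) = -18
n1.1 (P1): max(60, -51, -18) = 60
n1.2.1 (P2): min(77, 75) = 75
n1.2.2 (P2): min(15, -90) = -90
n1.2.3 (P2): min(77, 83) = 77
n1.2 (P1): max(75, -90, 77) = 77
n1 (P2): min(60, 77) = 60
n2.1.1 (P2): min(-12, -61, 14) = -61
n2.1.2 (P2): min(-36, 25) = -36
n2.1 (P1): max(-61, -36) = -36
n2.2.1 (P2): min(55, -36) = -36
n2.2.2 (P2): min(-19, 46) = -19
n2.2.3 (P2): min(-21, 70) = -21
n2.2 (P1): max(-36, -19, -21) = -19
n2 (P2): min(-36, -19) = -36
n3.1.1 (P2): min(21, 89, 40) = 21
n3.1.2 (P2): min(31, 24) = 24
n3.1.3 (P2): min(-1, 33, 95) = -1
n3.1.4 (P2): min(60, -97, -62) = -97
n3.1 (P1): max(21, 24, -1, -97) = 24
n3.2.1 (P2): min(11, -57, 10) = -57
n3.2.2 (P2): min(72, 88) = 72
n3.2 (P1): max(-57, 72) = 72
n3 (P2): min(24, 72) = 24
root (P1): max(60, -36, 24) = 60
At root, P1 picks n1 (highest: 60).
At n1, P2 picks n1.1 (lowest: 60).
At n1.1, P1 picks n1.1.1 (highest: 60).
At n1.1.1, P2 picks n1.1.1.2 (lowest: 60).
Terminal value 60.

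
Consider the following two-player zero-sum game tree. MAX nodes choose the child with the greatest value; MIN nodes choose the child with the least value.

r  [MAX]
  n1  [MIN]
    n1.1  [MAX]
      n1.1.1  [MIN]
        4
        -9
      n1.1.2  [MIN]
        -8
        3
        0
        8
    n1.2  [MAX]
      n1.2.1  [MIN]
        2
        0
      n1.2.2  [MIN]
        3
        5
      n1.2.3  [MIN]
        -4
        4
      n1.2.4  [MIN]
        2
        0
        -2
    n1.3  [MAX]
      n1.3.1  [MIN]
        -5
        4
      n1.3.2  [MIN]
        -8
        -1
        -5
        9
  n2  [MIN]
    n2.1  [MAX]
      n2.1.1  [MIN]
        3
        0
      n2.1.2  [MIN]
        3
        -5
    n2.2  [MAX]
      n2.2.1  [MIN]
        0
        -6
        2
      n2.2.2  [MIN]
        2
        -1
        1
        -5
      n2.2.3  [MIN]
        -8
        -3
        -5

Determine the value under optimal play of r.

-5

n1.1.1 (MIN): min(4, -9) = -9
n1.1.2 (MIN): min(-8, 3, 0, 8) = -8
n1.1 (MAX): max(-9, -8) = -8
n1.2.1 (MIN): min(2, 0) = 0
n1.2.2 (MIN): min(3, 5) = 3
n1.2.3 (MIN): min(-4, 4) = -4
n1.2.4 (MIN): min(2, 0, -2) = -2
n1.2 (MAX): max(0, 3, -4, -2) = 3
n1.3.1 (MIN): min(-5, 4) = -5
n1.3.2 (MIN): min(-8, -1, -5, 9) = -8
n1.3 (MAX): max(-5, -8) = -5
n1 (MIN): min(-8, 3, -5) = -8
n2.1.1 (MIN): min(3, 0) = 0
n2.1.2 (MIN): min(3, -5) = -5
n2.1 (MAX): max(0, -5) = 0
n2.2.1 (MIN): min(0, -6, 2) = -6
n2.2.2 (MIN): min(2, -1, 1, -5) = -5
n2.2.3 (MIN): min(-8, -3, -5) = -8
n2.2 (MAX): max(-6, -5, -8) = -5
n2 (MIN): min(0, -5) = -5
r (MAX): max(-8, -5) = -5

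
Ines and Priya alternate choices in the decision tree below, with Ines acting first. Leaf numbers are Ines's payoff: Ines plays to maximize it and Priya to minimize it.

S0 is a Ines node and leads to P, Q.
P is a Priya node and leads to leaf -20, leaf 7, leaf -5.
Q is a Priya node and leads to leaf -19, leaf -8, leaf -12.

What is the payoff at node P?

-20

P (Priya): min(-20, 7, -5) = -20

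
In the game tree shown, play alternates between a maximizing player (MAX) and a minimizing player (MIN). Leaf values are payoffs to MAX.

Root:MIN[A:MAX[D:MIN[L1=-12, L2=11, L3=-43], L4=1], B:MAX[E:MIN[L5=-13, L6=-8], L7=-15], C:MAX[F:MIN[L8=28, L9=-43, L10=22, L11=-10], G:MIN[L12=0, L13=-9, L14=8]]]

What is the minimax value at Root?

D (MIN): min(-12, 11, -43) = -43
A (MAX): max(-43, 1) = 1
E (MIN): min(-13, -8) = -13
B (MAX): max(-13, -15) = -13
F (MIN): min(28, -43, 22, -10) = -43
G (MIN): min(0, -9, 8) = -9
C (MAX): max(-43, -9) = -9
Root (MIN): min(1, -13, -9) = -13

-13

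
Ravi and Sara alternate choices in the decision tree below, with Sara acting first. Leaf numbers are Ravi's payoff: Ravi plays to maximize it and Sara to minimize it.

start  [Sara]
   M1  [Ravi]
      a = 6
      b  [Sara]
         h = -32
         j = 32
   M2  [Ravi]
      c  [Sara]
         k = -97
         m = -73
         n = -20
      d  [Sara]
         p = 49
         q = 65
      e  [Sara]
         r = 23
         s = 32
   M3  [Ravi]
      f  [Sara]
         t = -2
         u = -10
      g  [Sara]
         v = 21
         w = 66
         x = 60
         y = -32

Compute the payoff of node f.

f (Sara): min(-2, -10) = -10

-10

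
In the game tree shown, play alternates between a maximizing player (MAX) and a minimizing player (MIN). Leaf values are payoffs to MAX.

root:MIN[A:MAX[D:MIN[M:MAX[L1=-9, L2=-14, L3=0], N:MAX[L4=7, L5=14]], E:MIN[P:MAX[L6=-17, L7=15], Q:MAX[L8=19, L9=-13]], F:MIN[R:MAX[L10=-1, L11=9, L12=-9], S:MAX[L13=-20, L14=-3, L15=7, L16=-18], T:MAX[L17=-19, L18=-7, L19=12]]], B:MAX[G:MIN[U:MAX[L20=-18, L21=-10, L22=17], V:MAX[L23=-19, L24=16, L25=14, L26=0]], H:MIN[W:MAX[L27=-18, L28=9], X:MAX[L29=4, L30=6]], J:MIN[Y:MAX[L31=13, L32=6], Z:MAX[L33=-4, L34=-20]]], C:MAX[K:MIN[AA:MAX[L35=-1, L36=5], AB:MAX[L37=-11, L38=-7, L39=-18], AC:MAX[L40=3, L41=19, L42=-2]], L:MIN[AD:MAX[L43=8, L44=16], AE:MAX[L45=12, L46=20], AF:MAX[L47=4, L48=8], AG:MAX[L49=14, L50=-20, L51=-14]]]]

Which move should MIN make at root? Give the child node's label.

C

M (MAX): max(-9, -14, 0) = 0
N (MAX): max(7, 14) = 14
D (MIN): min(0, 14) = 0
P (MAX): max(-17, 15) = 15
Q (MAX): max(19, -13) = 19
E (MIN): min(15, 19) = 15
R (MAX): max(-1, 9, -9) = 9
S (MAX): max(-20, -3, 7, -18) = 7
T (MAX): max(-19, -7, 12) = 12
F (MIN): min(9, 7, 12) = 7
A (MAX): max(0, 15, 7) = 15
U (MAX): max(-18, -10, 17) = 17
V (MAX): max(-19, 16, 14, 0) = 16
G (MIN): min(17, 16) = 16
W (MAX): max(-18, 9) = 9
X (MAX): max(4, 6) = 6
H (MIN): min(9, 6) = 6
Y (MAX): max(13, 6) = 13
Z (MAX): max(-4, -20) = -4
J (MIN): min(13, -4) = -4
B (MAX): max(16, 6, -4) = 16
AA (MAX): max(-1, 5) = 5
AB (MAX): max(-11, -7, -18) = -7
AC (MAX): max(3, 19, -2) = 19
K (MIN): min(5, -7, 19) = -7
AD (MAX): max(8, 16) = 16
AE (MAX): max(12, 20) = 20
AF (MAX): max(4, 8) = 8
AG (MAX): max(14, -20, -14) = 14
L (MIN): min(16, 20, 8, 14) = 8
C (MAX): max(-7, 8) = 8
root (MIN): min(15, 16, 8) = 8
MIN at root wants the lowest of {A=15, B=16, C=8}, so chooses C.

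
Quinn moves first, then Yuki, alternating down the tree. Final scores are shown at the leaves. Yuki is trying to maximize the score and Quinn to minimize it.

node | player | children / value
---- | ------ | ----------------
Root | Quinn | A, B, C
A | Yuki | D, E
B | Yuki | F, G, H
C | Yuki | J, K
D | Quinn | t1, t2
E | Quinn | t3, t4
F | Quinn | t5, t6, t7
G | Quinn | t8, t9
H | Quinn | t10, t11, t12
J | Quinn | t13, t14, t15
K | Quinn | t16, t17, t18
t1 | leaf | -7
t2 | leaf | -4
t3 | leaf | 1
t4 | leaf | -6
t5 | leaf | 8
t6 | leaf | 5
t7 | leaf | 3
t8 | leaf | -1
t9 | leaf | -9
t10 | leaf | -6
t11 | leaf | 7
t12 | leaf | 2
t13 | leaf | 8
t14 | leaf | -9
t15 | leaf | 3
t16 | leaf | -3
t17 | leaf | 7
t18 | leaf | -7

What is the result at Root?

D (Quinn): min(-7, -4) = -7
E (Quinn): min(1, -6) = -6
A (Yuki): max(-7, -6) = -6
F (Quinn): min(8, 5, 3) = 3
G (Quinn): min(-1, -9) = -9
H (Quinn): min(-6, 7, 2) = -6
B (Yuki): max(3, -9, -6) = 3
J (Quinn): min(8, -9, 3) = -9
K (Quinn): min(-3, 7, -7) = -7
C (Yuki): max(-9, -7) = -7
Root (Quinn): min(-6, 3, -7) = -7

-7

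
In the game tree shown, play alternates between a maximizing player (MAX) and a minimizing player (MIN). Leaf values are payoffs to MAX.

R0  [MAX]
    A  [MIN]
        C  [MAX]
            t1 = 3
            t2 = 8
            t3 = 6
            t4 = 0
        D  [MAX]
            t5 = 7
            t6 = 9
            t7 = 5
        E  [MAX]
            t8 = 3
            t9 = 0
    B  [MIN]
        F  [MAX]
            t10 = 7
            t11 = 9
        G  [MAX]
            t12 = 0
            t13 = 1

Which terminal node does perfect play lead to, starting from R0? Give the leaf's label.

C (MAX): max(3, 8, 6, 0) = 8
D (MAX): max(7, 9, 5) = 9
E (MAX): max(3, 0) = 3
A (MIN): min(8, 9, 3) = 3
F (MAX): max(7, 9) = 9
G (MAX): max(0, 1) = 1
B (MIN): min(9, 1) = 1
R0 (MAX): max(3, 1) = 3
At R0, MAX picks A (highest: 3).
At A, MIN picks E (lowest: 3).
At E, MAX picks t8 (highest: 3).
Terminal value 3.

t8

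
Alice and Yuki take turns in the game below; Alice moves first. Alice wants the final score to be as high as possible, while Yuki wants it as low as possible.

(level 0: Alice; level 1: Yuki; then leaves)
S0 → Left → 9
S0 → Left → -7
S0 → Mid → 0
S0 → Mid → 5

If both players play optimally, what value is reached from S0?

Left (Yuki): min(9, -7) = -7
Mid (Yuki): min(0, 5) = 0
S0 (Alice): max(-7, 0) = 0

0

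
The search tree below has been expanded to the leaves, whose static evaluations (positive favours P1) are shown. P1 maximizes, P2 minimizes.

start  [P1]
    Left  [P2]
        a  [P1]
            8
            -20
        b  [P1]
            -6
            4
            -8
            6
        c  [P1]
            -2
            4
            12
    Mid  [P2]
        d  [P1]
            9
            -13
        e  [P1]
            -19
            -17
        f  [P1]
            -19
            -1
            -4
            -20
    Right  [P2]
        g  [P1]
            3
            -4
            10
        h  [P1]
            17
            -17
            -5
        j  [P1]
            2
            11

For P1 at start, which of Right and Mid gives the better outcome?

Right

g (P1): max(3, -4, 10) = 10
h (P1): max(17, -17, -5) = 17
j (P1): max(2, 11) = 11
Right (P2): min(10, 17, 11) = 10
d (P1): max(9, -13) = 9
e (P1): max(-19, -17) = -17
f (P1): max(-19, -1, -4, -20) = -1
Mid (P2): min(9, -17, -1) = -17
P1 prefers the higher value; Right=10, Mid=-17. Right is better since 10 > -17.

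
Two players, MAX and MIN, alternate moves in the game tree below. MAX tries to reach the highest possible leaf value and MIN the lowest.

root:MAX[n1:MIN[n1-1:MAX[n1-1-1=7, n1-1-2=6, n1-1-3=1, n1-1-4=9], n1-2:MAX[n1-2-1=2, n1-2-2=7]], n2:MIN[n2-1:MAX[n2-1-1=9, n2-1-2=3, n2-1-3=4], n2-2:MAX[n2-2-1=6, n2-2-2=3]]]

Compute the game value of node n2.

n2-1 (MAX): max(9, 3, 4) = 9
n2-2 (MAX): max(6, 3) = 6
n2 (MIN): min(9, 6) = 6

6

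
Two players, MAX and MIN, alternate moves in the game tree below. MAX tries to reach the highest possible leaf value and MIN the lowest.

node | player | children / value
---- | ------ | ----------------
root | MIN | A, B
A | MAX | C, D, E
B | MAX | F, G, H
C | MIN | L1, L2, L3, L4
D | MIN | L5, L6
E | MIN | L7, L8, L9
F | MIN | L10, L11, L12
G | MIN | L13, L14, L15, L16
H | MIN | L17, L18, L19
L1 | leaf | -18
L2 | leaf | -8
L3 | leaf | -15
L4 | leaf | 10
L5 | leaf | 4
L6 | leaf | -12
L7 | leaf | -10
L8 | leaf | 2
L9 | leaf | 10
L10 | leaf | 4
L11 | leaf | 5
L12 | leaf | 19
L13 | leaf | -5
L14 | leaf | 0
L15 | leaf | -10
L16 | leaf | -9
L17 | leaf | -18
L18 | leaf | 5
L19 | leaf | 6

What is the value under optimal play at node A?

C (MIN): min(-18, -8, -15, 10) = -18
D (MIN): min(4, -12) = -12
E (MIN): min(-10, 2, 10) = -10
A (MAX): max(-18, -12, -10) = -10

-10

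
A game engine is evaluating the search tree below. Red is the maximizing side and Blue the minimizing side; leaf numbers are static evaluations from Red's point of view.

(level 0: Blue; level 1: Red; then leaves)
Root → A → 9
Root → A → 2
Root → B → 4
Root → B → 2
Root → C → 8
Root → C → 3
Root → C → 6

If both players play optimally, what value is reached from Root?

A (Red): max(9, 2) = 9
B (Red): max(4, 2) = 4
C (Red): max(8, 3, 6) = 8
Root (Blue): min(9, 4, 8) = 4

4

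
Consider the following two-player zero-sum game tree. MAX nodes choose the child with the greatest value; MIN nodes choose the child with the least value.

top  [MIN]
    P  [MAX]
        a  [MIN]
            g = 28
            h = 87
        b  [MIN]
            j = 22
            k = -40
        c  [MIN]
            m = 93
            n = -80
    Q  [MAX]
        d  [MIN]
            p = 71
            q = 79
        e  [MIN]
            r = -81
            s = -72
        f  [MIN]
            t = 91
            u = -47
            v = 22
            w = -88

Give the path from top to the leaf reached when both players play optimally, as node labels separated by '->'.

top -> P -> a -> g

a (MIN): min(28, 87) = 28
b (MIN): min(22, -40) = -40
c (MIN): min(93, -80) = -80
P (MAX): max(28, -40, -80) = 28
d (MIN): min(71, 79) = 71
e (MIN): min(-81, -72) = -81
f (MIN): min(91, -47, 22, -88) = -88
Q (MAX): max(71, -81, -88) = 71
top (MIN): min(28, 71) = 28
At top, MIN picks P (lowest: 28).
At P, MAX picks a (highest: 28).
At a, MIN picks g (lowest: 28).
Terminal value 28.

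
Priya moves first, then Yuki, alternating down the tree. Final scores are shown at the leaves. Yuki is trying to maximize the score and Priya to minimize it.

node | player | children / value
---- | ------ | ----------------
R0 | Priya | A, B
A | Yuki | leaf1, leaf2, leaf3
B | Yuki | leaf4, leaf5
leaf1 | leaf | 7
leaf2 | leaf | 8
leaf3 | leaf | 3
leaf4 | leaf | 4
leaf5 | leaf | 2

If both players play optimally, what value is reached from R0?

A (Yuki): max(7, 8, 3) = 8
B (Yuki): max(4, 2) = 4
R0 (Priya): min(8, 4) = 4

4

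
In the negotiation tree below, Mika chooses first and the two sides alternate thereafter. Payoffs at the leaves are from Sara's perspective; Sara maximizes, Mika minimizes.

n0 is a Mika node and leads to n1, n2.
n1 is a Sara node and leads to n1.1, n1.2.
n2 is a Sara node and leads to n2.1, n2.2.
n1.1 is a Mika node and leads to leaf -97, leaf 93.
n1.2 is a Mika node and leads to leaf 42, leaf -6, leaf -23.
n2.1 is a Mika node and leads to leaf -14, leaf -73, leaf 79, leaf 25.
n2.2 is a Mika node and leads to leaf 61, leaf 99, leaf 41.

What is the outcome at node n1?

n1.1 (Mika): min(-97, 93) = -97
n1.2 (Mika): min(42, -6, -23) = -23
n1 (Sara): max(-97, -23) = -23

-23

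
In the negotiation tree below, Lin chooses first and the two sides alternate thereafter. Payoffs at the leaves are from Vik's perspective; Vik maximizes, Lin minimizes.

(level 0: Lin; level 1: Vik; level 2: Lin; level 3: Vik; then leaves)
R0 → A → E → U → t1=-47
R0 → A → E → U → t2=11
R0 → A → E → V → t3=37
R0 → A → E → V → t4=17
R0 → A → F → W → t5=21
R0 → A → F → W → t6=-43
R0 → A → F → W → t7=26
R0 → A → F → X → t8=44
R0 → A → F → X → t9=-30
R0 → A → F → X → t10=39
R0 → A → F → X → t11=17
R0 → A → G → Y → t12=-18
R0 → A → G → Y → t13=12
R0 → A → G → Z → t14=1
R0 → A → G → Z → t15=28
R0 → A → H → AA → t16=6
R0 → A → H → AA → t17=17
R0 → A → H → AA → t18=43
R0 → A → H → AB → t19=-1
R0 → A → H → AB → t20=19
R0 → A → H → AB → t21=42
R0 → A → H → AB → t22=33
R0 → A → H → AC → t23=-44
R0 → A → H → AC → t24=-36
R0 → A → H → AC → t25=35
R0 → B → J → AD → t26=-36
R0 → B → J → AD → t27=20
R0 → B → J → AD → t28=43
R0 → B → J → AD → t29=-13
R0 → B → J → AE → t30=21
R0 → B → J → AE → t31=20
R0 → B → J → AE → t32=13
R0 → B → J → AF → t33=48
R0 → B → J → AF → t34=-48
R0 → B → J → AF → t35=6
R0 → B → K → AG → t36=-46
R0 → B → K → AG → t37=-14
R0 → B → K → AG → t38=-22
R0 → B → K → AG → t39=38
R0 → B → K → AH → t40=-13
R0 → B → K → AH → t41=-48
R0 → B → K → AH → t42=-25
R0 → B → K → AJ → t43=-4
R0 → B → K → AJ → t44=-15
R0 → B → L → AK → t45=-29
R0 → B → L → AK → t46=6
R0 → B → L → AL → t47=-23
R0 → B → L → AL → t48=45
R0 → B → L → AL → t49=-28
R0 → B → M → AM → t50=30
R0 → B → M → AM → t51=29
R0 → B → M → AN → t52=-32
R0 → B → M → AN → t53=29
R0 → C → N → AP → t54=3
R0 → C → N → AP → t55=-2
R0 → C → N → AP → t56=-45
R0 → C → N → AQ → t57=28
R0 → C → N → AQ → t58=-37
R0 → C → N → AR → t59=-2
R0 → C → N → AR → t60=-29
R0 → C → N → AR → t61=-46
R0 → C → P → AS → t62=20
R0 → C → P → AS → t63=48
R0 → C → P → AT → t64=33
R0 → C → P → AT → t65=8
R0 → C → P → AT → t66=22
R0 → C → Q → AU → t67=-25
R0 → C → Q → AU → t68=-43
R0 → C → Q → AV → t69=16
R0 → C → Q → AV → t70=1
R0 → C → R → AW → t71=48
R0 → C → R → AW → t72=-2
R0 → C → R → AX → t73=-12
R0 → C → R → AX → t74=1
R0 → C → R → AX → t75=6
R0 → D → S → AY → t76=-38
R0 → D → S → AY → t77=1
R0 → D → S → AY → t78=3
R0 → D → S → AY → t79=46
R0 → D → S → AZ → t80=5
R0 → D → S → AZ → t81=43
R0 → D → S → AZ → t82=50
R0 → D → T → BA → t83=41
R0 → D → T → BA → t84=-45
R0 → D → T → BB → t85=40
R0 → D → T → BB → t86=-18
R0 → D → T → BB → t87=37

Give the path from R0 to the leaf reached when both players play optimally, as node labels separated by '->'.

U (Vik): max(-47, 11) = 11
V (Vik): max(37, 17) = 37
E (Lin): min(11, 37) = 11
W (Vik): max(21, -43, 26) = 26
X (Vik): max(44, -30, 39, 17) = 44
F (Lin): min(26, 44) = 26
Y (Vik): max(-18, 12) = 12
Z (Vik): max(1, 28) = 28
G (Lin): min(12, 28) = 12
AA (Vik): max(6, 17, 43) = 43
AB (Vik): max(-1, 19, 42, 33) = 42
AC (Vik): max(-44, -36, 35) = 35
H (Lin): min(43, 42, 35) = 35
A (Vik): max(11, 26, 12, 35) = 35
AD (Vik): max(-36, 20, 43, -13) = 43
AE (Vik): max(21, 20, 13) = 21
AF (Vik): max(48, -48, 6) = 48
J (Lin): min(43, 21, 48) = 21
AG (Vik): max(-46, -14, -22, 38) = 38
AH (Vik): max(-13, -48, -25) = -13
AJ (Vik): max(-4, -15) = -4
K (Lin): min(38, -13, -4) = -13
AK (Vik): max(-29, 6) = 6
AL (Vik): max(-23, 45, -28) = 45
L (Lin): min(6, 45) = 6
AM (Vik): max(30, 29) = 30
AN (Vik): max(-32, 29) = 29
M (Lin): min(30, 29) = 29
B (Vik): max(21, -13, 6, 29) = 29
AP (Vik): max(3, -2, -45) = 3
AQ (Vik): max(28, -37) = 28
AR (Vik): max(-2, -29, -46) = -2
N (Lin): min(3, 28, -2) = -2
AS (Vik): max(20, 48) = 48
AT (Vik): max(33, 8, 22) = 33
P (Lin): min(48, 33) = 33
AU (Vik): max(-25, -43) = -25
AV (Vik): max(16, 1) = 16
Q (Lin): min(-25, 16) = -25
AW (Vik): max(48, -2) = 48
AX (Vik): max(-12, 1, 6) = 6
R (Lin): min(48, 6) = 6
C (Vik): max(-2, 33, -25, 6) = 33
AY (Vik): max(-38, 1, 3, 46) = 46
AZ (Vik): max(5, 43, 50) = 50
S (Lin): min(46, 50) = 46
BA (Vik): max(41, -45) = 41
BB (Vik): max(40, -18, 37) = 40
T (Lin): min(41, 40) = 40
D (Vik): max(46, 40) = 46
R0 (Lin): min(35, 29, 33, 46) = 29
At R0, Lin picks B (lowest: 29).
At B, Vik picks M (highest: 29).
At M, Lin picks AN (lowest: 29).
At AN, Vik picks t53 (highest: 29).
Terminal value 29.

R0 -> B -> M -> AN -> t53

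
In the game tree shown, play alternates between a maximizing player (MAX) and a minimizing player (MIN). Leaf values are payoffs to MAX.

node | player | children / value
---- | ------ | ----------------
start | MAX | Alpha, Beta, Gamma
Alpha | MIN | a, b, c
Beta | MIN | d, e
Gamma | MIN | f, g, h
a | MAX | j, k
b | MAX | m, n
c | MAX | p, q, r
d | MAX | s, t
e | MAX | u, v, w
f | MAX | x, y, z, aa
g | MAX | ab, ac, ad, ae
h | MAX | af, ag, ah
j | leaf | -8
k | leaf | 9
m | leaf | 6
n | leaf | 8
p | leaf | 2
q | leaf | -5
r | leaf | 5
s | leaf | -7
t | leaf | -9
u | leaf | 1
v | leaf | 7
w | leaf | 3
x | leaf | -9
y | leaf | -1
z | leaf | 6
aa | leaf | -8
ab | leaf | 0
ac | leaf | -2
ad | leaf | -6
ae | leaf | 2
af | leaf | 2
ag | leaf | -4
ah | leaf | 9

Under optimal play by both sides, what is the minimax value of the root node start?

5

a (MAX): max(-8, 9) = 9
b (MAX): max(6, 8) = 8
c (MAX): max(2, -5, 5) = 5
Alpha (MIN): min(9, 8, 5) = 5
d (MAX): max(-7, -9) = -7
e (MAX): max(1, 7, 3) = 7
Beta (MIN): min(-7, 7) = -7
f (MAX): max(-9, -1, 6, -8) = 6
g (MAX): max(0, -2, -6, 2) = 2
h (MAX): max(2, -4, 9) = 9
Gamma (MIN): min(6, 2, 9) = 2
start (MAX): max(5, -7, 2) = 5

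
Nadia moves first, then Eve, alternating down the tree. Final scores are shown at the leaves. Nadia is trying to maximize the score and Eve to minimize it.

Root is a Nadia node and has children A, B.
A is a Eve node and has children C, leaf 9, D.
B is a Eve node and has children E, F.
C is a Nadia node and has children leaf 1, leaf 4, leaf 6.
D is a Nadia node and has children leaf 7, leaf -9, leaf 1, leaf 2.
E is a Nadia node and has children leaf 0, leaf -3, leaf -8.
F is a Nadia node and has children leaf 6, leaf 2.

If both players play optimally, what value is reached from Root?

6

C (Nadia): max(1, 4, 6) = 6
D (Nadia): max(7, -9, 1, 2) = 7
A (Eve): min(6, 9, 7) = 6
E (Nadia): max(0, -3, -8) = 0
F (Nadia): max(6, 2) = 6
B (Eve): min(0, 6) = 0
Root (Nadia): max(6, 0) = 6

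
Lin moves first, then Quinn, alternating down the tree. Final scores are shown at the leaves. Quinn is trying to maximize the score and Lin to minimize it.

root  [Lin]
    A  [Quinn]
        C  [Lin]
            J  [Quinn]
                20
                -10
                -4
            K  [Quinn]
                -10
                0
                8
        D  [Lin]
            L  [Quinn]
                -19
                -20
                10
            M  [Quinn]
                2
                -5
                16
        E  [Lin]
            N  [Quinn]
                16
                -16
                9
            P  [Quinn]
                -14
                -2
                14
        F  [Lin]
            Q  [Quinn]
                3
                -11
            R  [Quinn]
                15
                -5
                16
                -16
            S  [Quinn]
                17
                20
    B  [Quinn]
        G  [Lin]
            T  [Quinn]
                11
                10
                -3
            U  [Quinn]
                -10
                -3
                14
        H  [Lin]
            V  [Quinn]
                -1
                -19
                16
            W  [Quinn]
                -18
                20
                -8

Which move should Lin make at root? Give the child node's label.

A

J (Quinn): max(20, -10, -4) = 20
K (Quinn): max(-10, 0, 8) = 8
C (Lin): min(20, 8) = 8
L (Quinn): max(-19, -20, 10) = 10
M (Quinn): max(2, -5, 16) = 16
D (Lin): min(10, 16) = 10
N (Quinn): max(16, -16, 9) = 16
P (Quinn): max(-14, -2, 14) = 14
E (Lin): min(16, 14) = 14
Q (Quinn): max(3, -11) = 3
R (Quinn): max(15, -5, 16, -16) = 16
S (Quinn): max(17, 20) = 20
F (Lin): min(3, 16, 20) = 3
A (Quinn): max(8, 10, 14, 3) = 14
T (Quinn): max(11, 10, -3) = 11
U (Quinn): max(-10, -3, 14) = 14
G (Lin): min(11, 14) = 11
V (Quinn): max(-1, -19, 16) = 16
W (Quinn): max(-18, 20, -8) = 20
H (Lin): min(16, 20) = 16
B (Quinn): max(11, 16) = 16
root (Lin): min(14, 16) = 14
Lin at root wants the lowest of {A=14, B=16}, so chooses A.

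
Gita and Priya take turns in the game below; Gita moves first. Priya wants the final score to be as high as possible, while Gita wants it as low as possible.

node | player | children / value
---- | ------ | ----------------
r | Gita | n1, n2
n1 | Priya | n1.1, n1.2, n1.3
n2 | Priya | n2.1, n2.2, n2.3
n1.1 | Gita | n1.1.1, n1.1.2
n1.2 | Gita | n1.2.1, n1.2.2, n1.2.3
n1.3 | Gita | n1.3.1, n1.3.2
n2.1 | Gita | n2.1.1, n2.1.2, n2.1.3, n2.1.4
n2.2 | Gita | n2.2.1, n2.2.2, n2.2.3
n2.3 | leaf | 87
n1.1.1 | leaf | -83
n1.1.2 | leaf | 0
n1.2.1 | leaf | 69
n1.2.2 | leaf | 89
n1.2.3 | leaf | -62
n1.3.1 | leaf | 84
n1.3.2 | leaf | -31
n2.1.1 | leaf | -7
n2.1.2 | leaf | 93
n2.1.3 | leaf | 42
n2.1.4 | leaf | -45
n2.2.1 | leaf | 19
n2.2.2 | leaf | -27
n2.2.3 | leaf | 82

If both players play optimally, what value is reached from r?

-31

n1.1 (Gita): min(-83, 0) = -83
n1.2 (Gita): min(69, 89, -62) = -62
n1.3 (Gita): min(84, -31) = -31
n1 (Priya): max(-83, -62, -31) = -31
n2.1 (Gita): min(-7, 93, 42, -45) = -45
n2.2 (Gita): min(19, -27, 82) = -27
n2 (Priya): max(-45, -27, 87) = 87
r (Gita): min(-31, 87) = -31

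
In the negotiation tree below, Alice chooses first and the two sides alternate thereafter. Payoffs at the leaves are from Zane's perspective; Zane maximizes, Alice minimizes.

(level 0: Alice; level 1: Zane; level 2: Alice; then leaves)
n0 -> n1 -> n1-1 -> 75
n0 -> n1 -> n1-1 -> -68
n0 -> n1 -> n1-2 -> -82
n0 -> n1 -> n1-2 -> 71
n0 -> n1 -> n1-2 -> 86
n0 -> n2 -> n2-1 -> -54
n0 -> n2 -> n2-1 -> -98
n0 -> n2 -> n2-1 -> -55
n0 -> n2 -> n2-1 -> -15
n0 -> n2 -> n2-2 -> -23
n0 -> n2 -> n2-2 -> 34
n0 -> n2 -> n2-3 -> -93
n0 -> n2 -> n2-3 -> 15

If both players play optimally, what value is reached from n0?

n1-1 (Alice): min(75, -68) = -68
n1-2 (Alice): min(-82, 71, 86) = -82
n1 (Zane): max(-68, -82) = -68
n2-1 (Alice): min(-54, -98, -55, -15) = -98
n2-2 (Alice): min(-23, 34) = -23
n2-3 (Alice): min(-93, 15) = -93
n2 (Zane): max(-98, -23, -93) = -23
n0 (Alice): min(-68, -23) = -68

-68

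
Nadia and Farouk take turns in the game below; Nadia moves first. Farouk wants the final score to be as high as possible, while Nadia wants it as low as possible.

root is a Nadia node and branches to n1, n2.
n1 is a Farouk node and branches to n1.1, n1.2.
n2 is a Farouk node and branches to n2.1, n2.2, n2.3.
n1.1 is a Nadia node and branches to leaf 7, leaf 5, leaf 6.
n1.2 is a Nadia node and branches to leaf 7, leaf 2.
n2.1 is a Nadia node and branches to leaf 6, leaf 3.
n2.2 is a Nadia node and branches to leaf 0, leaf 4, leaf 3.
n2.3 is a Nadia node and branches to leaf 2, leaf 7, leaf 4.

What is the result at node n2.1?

3

n2.1 (Nadia): min(6, 3) = 3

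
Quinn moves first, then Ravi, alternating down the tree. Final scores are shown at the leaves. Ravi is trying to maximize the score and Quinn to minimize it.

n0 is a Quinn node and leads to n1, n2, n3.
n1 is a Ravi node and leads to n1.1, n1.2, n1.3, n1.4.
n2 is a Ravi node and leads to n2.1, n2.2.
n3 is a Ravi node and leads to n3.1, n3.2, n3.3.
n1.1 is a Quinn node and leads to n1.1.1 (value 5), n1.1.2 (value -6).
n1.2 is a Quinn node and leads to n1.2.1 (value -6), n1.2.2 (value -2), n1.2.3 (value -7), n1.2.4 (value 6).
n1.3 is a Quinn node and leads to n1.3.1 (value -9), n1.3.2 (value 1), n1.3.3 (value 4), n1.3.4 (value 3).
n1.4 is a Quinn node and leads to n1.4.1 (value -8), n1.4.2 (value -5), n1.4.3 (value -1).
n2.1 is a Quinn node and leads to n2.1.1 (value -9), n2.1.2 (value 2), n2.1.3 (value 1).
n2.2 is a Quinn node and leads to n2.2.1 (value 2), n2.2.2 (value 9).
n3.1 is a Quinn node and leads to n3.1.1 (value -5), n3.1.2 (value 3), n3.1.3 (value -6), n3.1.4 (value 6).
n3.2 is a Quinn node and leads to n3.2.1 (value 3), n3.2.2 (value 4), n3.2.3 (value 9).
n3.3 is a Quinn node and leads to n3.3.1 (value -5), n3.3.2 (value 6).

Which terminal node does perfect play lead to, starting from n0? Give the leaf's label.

n1.1 (Quinn): min(5, -6) = -6
n1.2 (Quinn): min(-6, -2, -7, 6) = -7
n1.3 (Quinn): min(-9, 1, 4, 3) = -9
n1.4 (Quinn): min(-8, -5, -1) = -8
n1 (Ravi): max(-6, -7, -9, -8) = -6
n2.1 (Quinn): min(-9, 2, 1) = -9
n2.2 (Quinn): min(2, 9) = 2
n2 (Ravi): max(-9, 2) = 2
n3.1 (Quinn): min(-5, 3, -6, 6) = -6
n3.2 (Quinn): min(3, 4, 9) = 3
n3.3 (Quinn): min(-5, 6) = -5
n3 (Ravi): max(-6, 3, -5) = 3
n0 (Quinn): min(-6, 2, 3) = -6
At n0, Quinn picks n1 (lowest: -6).
At n1, Ravi picks n1.1 (highest: -6).
At n1.1, Quinn picks n1.1.2 (lowest: -6).
Terminal value -6.

n1.1.2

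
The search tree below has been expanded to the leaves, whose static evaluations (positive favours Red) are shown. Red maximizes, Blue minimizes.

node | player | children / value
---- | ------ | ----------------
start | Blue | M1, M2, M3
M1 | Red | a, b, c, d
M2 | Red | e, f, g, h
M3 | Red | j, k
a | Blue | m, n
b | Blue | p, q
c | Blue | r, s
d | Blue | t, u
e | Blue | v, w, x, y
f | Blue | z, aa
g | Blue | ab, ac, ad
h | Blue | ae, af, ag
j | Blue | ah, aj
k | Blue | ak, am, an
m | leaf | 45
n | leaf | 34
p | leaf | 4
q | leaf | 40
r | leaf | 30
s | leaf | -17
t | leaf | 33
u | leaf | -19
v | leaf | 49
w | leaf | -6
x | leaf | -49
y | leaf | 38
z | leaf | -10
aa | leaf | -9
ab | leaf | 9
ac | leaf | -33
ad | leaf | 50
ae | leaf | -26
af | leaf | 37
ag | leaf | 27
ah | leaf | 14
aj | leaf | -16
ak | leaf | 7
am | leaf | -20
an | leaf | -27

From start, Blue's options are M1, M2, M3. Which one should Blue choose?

a (Blue): min(45, 34) = 34
b (Blue): min(4, 40) = 4
c (Blue): min(30, -17) = -17
d (Blue): min(33, -19) = -19
M1 (Red): max(34, 4, -17, -19) = 34
e (Blue): min(49, -6, -49, 38) = -49
f (Blue): min(-10, -9) = -10
g (Blue): min(9, -33, 50) = -33
h (Blue): min(-26, 37, 27) = -26
M2 (Red): max(-49, -10, -33, -26) = -10
j (Blue): min(14, -16) = -16
k (Blue): min(7, -20, -27) = -27
M3 (Red): max(-16, -27) = -16
start (Blue): min(34, -10, -16) = -16
Blue at start wants the lowest of {M1=34, M2=-10, M3=-16}, so chooses M3.

M3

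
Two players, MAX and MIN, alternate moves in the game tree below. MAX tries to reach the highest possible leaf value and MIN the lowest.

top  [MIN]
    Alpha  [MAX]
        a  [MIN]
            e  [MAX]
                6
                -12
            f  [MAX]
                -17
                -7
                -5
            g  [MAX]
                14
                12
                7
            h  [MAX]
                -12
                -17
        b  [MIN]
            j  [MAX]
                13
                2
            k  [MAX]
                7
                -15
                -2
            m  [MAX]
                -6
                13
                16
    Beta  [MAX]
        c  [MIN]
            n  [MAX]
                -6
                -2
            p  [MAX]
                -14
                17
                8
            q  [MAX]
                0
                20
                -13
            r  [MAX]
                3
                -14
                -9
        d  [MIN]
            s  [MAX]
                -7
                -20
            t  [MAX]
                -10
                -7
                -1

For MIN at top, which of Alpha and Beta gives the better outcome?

e (MAX): max(6, -12) = 6
f (MAX): max(-17, -7, -5) = -5
g (MAX): max(14, 12, 7) = 14
h (MAX): max(-12, -17) = -12
a (MIN): min(6, -5, 14, -12) = -12
j (MAX): max(13, 2) = 13
k (MAX): max(7, -15, -2) = 7
m (MAX): max(-6, 13, 16) = 16
b (MIN): min(13, 7, 16) = 7
Alpha (MAX): max(-12, 7) = 7
n (MAX): max(-6, -2) = -2
p (MAX): max(-14, 17, 8) = 17
q (MAX): max(0, 20, -13) = 20
r (MAX): max(3, -14, -9) = 3
c (MIN): min(-2, 17, 20, 3) = -2
s (MAX): max(-7, -20) = -7
t (MAX): max(-10, -7, -1) = -1
d (MIN): min(-7, -1) = -7
Beta (MAX): max(-2, -7) = -2
MIN prefers the lower value; Alpha=7, Beta=-2. Beta is better since -2 < 7.

Beta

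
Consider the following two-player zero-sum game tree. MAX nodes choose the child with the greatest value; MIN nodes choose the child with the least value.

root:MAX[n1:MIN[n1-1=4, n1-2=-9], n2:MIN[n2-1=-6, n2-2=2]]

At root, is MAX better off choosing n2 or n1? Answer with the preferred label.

n2

n2 (MIN): min(-6, 2) = -6
n1 (MIN): min(4, -9) = -9
MAX prefers the higher value; n2=-6, n1=-9. n2 is better since -6 > -9.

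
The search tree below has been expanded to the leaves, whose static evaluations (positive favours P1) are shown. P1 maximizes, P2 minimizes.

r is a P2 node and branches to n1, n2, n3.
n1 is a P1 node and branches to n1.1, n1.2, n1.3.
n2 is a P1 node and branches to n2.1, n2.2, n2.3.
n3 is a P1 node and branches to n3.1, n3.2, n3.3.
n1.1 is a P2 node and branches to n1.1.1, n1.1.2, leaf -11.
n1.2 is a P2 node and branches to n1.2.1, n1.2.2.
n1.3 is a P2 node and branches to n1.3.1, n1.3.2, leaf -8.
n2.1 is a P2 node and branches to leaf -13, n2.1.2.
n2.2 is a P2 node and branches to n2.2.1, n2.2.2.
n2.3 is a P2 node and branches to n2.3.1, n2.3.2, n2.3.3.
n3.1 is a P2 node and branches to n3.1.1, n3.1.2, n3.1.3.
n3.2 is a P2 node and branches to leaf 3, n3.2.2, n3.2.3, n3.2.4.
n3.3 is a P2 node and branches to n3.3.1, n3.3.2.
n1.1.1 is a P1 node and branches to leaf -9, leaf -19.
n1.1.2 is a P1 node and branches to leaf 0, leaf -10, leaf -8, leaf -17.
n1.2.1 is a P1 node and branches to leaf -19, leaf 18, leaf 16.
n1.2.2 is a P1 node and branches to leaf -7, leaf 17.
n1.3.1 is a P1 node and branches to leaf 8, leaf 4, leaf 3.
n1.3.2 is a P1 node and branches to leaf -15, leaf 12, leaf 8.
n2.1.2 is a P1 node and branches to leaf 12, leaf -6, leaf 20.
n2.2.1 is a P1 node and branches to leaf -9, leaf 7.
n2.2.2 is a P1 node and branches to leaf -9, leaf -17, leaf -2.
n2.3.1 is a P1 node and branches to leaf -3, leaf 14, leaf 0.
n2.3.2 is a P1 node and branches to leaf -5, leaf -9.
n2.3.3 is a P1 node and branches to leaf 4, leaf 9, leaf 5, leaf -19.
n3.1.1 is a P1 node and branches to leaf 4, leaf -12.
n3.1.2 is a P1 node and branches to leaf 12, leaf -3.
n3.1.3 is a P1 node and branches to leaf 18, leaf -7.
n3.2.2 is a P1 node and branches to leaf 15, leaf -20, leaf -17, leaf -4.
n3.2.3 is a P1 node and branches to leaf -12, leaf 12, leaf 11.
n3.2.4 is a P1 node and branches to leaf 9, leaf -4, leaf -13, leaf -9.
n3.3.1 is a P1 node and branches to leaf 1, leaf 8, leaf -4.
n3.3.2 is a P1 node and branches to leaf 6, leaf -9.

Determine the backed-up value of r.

-2

n1.1.1 (P1): max(-9, -19) = -9
n1.1.2 (P1): max(0, -10, -8, -17) = 0
n1.1 (P2): min(-9, 0, -11) = -11
n1.2.1 (P1): max(-19, 18, 16) = 18
n1.2.2 (P1): max(-7, 17) = 17
n1.2 (P2): min(18, 17) = 17
n1.3.1 (P1): max(8, 4, 3) = 8
n1.3.2 (P1): max(-15, 12, 8) = 12
n1.3 (P2): min(8, 12, -8) = -8
n1 (P1): max(-11, 17, -8) = 17
n2.1.2 (P1): max(12, -6, 20) = 20
n2.1 (P2): min(-13, 20) = -13
n2.2.1 (P1): max(-9, 7) = 7
n2.2.2 (P1): max(-9, -17, -2) = -2
n2.2 (P2): min(7, -2) = -2
n2.3.1 (P1): max(-3, 14, 0) = 14
n2.3.2 (P1): max(-5, -9) = -5
n2.3.3 (P1): max(4, 9, 5, -19) = 9
n2.3 (P2): min(14, -5, 9) = -5
n2 (P1): max(-13, -2, -5) = -2
n3.1.1 (P1): max(4, -12) = 4
n3.1.2 (P1): max(12, -3) = 12
n3.1.3 (P1): max(18, -7) = 18
n3.1 (P2): min(4, 12, 18) = 4
n3.2.2 (P1): max(15, -20, -17, -4) = 15
n3.2.3 (P1): max(-12, 12, 11) = 12
n3.2.4 (P1): max(9, -4, -13, -9) = 9
n3.2 (P2): min(3, 15, 12, 9) = 3
n3.3.1 (P1): max(1, 8, -4) = 8
n3.3.2 (P1): max(6, -9) = 6
n3.3 (P2): min(8, 6) = 6
n3 (P1): max(4, 3, 6) = 6
r (P2): min(17, -2, 6) = -2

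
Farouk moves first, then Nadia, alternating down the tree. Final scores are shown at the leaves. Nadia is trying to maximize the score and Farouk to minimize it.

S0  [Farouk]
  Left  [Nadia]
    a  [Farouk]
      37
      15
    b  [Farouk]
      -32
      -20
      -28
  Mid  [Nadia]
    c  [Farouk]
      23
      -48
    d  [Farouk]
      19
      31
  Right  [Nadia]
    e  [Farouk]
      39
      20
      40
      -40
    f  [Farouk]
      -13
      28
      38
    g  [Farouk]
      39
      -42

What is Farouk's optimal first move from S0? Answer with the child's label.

Right

a (Farouk): min(37, 15) = 15
b (Farouk): min(-32, -20, -28) = -32
Left (Nadia): max(15, -32) = 15
c (Farouk): min(23, -48) = -48
d (Farouk): min(19, 31) = 19
Mid (Nadia): max(-48, 19) = 19
e (Farouk): min(39, 20, 40, -40) = -40
f (Farouk): min(-13, 28, 38) = -13
g (Farouk): min(39, -42) = -42
Right (Nadia): max(-40, -13, -42) = -13
S0 (Farouk): min(15, 19, -13) = -13
Farouk at S0 wants the lowest of {Left=15, Mid=19, Right=-13}, so chooses Right.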